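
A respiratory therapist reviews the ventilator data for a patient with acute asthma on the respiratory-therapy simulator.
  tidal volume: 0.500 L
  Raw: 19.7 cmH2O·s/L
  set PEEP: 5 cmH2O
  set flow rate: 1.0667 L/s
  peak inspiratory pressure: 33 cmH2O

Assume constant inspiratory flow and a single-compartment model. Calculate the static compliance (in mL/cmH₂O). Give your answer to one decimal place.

Equation of motion (constant flow): PIP = Vt/C + R·V̇ + PEEP.
Vt/C = PIP − R·V̇ − PEEP = 33 − 19.7×1.0667 − 5 = 33 − 21.014 − 5 = 6.986 cmH2O.
C = Vt / 6.986 = 500 / 6.986 = 71.572 mL/cmH2O.

71.6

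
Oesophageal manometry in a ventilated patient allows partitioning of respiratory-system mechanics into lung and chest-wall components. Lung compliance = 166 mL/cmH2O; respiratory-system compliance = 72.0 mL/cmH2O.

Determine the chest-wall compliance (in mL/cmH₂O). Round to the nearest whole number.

127

1/Ccw = 1/Crs − 1/CL.
1/Ccw = 1/72.0 − 1/166 = 0.007865.
Ccw = 127.15 mL/cmH2O.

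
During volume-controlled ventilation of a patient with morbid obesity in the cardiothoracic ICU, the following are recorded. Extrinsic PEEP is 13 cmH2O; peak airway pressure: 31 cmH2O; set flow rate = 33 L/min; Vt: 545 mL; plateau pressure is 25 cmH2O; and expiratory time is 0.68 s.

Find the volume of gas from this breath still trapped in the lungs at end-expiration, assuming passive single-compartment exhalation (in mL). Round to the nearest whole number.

138

Flow: 33 L/min ÷ 60 = 0.55 L/s.
R = (PIP − Pplat)/V̇ = (31 − 25) / 0.55 = 6.0/0.55 = 10.909 cmH2O·s/L.
C = Vt/(Pplat − PEEP) = 545.0 / (25 − 13) = 545.0/12.0 = 45.417 mL/cmH2O.
τ = R × C = 10.909 × 0.04542 L/cmH2O = 0.4955 s.
Fraction remaining = e^(−Te/τ) = e^(−0.68/0.4955) = 0.2535.
Trapped volume = 545.0 × 0.2535 = 138.16 mL.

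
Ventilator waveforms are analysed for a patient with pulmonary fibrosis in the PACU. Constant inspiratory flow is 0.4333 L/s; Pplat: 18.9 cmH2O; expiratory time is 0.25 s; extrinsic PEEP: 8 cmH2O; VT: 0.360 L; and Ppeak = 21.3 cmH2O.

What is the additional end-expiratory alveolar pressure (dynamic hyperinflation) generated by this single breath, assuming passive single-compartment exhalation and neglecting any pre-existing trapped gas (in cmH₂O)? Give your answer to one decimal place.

R = (PIP − Pplat)/V̇ = (21.3 − 18.9) / 0.4333 = 2.4/0.4333 = 5.539 cmH2O·s/L.
C = Vt/(Pplat − PEEP) = 360.0 / (18.9 − 8) = 360.0/10.9 = 33.028 mL/cmH2O.
τ = R × C = 5.539 × 0.03303 L/cmH2O = 0.183 s.
Fraction remaining = e^(−Te/τ) = e^(−0.25/0.183) = 0.2551; trapped volume = 360.0 × 0.2551 = 91.836 mL.
Additional alveolar pressure from trapping ≈ V_trapped / C = 91.836 / 33.028 = 2.781 cmH2O.

2.8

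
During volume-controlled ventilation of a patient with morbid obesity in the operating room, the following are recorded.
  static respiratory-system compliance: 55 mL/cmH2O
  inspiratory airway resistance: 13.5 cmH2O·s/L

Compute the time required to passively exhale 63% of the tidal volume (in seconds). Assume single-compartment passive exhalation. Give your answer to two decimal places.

0.74

τ = R × C = 13.5 × 55 mL/cmH2O = 13.5 × 0.055 L/cmH2O = 0.7425 s.
Exhaled fraction f = 1 − e^(−t/τ) → t = −τ·ln(1 − f) = −0.7425·ln(0.37) = 0.7382 s.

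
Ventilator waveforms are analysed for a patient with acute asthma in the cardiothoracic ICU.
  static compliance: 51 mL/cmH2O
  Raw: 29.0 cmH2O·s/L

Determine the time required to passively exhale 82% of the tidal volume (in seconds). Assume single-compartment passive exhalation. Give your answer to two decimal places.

2.54

τ = R × C = 29.0 × 51 mL/cmH2O = 29.0 × 0.051 L/cmH2O = 1.479 s.
Exhaled fraction f = 1 − e^(−t/τ) → t = −τ·ln(1 − f) = −1.479·ln(0.18) = 2.536 s.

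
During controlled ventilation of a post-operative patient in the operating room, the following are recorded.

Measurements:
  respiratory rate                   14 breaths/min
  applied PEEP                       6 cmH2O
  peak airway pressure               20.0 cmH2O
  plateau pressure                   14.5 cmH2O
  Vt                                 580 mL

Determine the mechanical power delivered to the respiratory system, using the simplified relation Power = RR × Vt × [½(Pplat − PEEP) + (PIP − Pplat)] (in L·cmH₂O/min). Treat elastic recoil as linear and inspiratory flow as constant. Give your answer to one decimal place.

79.2

Per-breath work = Vt × [½(Pplat−PEEP) + (PIP−Pplat)] = 0.580 × [0.5×8.5 + 5.5] = 0.580 × 9.75 = 5.655 L·cmH2O.
Power = 14 × 5.655 = 79.17 L·cmH2O/min.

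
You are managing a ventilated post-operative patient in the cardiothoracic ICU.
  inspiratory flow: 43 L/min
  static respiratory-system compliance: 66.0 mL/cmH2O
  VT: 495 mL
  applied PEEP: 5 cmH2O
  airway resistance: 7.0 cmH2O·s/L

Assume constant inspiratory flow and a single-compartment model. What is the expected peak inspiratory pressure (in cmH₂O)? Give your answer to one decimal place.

17.5

Flow: 43 L/min ÷ 60 = 0.7167 L/s.
Equation of motion (constant flow): PIP = Vt/C + R·V̇ + PEEP.
PIP = 495/66.0 + 7.0×0.7167 + 5 = 7.5 + 5.017 + 5 = 17.517 cmH2O.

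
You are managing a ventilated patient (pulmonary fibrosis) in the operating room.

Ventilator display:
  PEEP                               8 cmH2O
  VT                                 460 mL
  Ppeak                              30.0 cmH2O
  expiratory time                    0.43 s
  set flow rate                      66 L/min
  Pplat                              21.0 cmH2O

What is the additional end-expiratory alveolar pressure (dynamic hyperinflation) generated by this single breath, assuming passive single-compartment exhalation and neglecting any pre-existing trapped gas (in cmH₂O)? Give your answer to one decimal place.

2.9

Flow: 66 L/min ÷ 60 = 1.1 L/s.
R = (PIP − Pplat)/V̇ = (30.0 − 21.0) / 1.1 = 9.0/1.1 = 8.182 cmH2O·s/L.
C = Vt/(Pplat − PEEP) = 460.0 / (21.0 − 8) = 460.0/13.0 = 35.385 mL/cmH2O.
τ = R × C = 8.182 × 0.03539 L/cmH2O = 0.2896 s.
Fraction remaining = e^(−Te/τ) = e^(−0.43/0.2896) = 0.2265; trapped volume = 460.0 × 0.2265 = 104.19 mL.
Additional alveolar pressure from trapping ≈ V_trapped / C = 104.19 / 35.385 = 2.944 cmH2O.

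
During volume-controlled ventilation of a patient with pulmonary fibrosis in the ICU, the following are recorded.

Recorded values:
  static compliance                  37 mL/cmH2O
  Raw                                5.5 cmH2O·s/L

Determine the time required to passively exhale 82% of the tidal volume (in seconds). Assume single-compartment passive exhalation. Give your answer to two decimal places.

τ = R × C = 5.5 × 37 mL/cmH2O = 5.5 × 0.037 L/cmH2O = 0.2035 s.
Exhaled fraction f = 1 − e^(−t/τ) → t = −τ·ln(1 − f) = −0.2035·ln(0.18) = 0.349 s.

0.35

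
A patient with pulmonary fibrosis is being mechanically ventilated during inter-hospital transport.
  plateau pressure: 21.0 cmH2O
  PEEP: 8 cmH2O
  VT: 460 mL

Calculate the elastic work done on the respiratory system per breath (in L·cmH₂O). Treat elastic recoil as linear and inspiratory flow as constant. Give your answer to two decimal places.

Elastic work ≈ ½ × (Pplat − PEEP) × Vt = 0.5 × (21.0 − 8) × 0.460 L = 0.5 × 13.0 × 0.460 = 2.99 L·cmH2O.

2.99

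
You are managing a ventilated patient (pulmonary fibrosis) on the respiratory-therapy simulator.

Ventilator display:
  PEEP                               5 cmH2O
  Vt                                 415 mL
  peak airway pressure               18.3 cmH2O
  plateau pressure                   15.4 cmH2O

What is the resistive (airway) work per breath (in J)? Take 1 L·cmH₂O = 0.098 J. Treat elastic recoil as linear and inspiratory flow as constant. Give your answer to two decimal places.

With constant inspiratory flow the resistive pressure is constant at PIP − Pplat = 18.3 − 15.4 = 2.9 cmH2O, so resistive work = 2.9 × 0.415 = 1.204 L·cmH2O.
× 0.098 J/(L·cmH2O) → 0.118 J.

0.12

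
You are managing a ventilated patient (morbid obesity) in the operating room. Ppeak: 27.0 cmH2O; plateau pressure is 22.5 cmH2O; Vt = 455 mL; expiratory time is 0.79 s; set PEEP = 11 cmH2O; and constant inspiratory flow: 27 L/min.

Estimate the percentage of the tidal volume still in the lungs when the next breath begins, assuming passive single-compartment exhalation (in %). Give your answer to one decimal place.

13.6

Flow: 27 L/min ÷ 60 = 0.45 L/s.
R = (PIP − Pplat)/V̇ = (27.0 − 22.5) / 0.45 = 4.5/0.45 = 10.0 cmH2O·s/L.
C = Vt/(Pplat − PEEP) = 455.0 / (22.5 − 11) = 455.0/11.5 = 39.565 mL/cmH2O.
τ = R × C = 10.0 × 0.03957 L/cmH2O = 0.3957 s.
Fraction remaining at end-expiration = e^(−Te/τ) = e^(−0.79/0.3957) = 0.1358 → 13.58%.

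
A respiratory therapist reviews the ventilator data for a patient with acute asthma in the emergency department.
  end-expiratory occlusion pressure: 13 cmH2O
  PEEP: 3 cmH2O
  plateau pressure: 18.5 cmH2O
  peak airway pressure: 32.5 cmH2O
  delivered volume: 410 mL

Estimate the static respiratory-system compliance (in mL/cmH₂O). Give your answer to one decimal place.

End-expiratory occlusion gives total PEEP = 13 cmH2O (intrinsic PEEP = 13 − 3 = 10). Use total PEEP for the elastic gradient.
Cstat = Vt / (Pplat − PEEPtotal) = 410 / (18.5 − 13) = 410 / 5.5 = 74.545 mL/cmH2O.

74.5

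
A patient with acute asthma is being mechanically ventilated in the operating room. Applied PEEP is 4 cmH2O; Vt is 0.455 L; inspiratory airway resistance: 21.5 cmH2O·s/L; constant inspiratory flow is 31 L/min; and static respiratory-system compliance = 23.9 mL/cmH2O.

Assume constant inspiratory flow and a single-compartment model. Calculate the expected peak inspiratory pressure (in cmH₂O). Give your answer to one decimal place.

34.1

Flow: 31 L/min ÷ 60 = 0.5167 L/s.
Equation of motion (constant flow): PIP = Vt/C + R·V̇ + PEEP.
PIP = 455/23.9 + 21.5×0.5167 + 4 = 19.038 + 11.109 + 4 = 34.147 cmH2O.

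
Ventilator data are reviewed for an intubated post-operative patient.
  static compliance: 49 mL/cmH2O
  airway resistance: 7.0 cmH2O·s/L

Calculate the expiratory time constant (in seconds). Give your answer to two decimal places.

0.34

τ = R × C = 7.0 × 49 mL/cmH2O = 7.0 × 0.049 L/cmH2O = 0.343 s.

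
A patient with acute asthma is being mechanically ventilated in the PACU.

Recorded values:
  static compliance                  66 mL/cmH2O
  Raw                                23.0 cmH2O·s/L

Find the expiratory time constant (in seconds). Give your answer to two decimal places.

1.52

τ = R × C = 23.0 × 66 mL/cmH2O = 23.0 × 0.066 L/cmH2O = 1.518 s.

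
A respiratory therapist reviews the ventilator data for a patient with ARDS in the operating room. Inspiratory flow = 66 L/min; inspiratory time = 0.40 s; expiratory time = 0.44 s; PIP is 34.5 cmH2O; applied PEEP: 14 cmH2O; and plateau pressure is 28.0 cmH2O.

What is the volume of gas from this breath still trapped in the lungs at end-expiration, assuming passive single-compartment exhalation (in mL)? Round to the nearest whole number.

Flow: 66 L/min ÷ 60 = 1.1 L/s.
Vt = flow × Ti = 1.1 L/s × 0.40 s × 1000 mL/L = 440.0 mL.
R = (PIP − Pplat)/V̇ = (34.5 − 28.0) / 1.1 = 6.5/1.1 = 5.909 cmH2O·s/L.
C = Vt/(Pplat − PEEP) = 440.0 / (28.0 − 14) = 440.0/14.0 = 31.429 mL/cmH2O.
τ = R × C = 5.909 × 0.03143 L/cmH2O = 0.1857 s.
Fraction remaining = e^(−Te/τ) = e^(−0.44/0.1857) = 0.09354.
Trapped volume = 440.0 × 0.09354 = 41.158 mL.

41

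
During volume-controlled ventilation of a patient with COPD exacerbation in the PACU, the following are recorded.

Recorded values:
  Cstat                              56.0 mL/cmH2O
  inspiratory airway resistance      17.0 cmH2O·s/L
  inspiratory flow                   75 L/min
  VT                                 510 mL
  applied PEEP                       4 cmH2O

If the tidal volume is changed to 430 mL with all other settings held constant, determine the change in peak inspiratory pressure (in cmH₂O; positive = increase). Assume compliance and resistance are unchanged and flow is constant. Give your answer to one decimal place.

-1.4

PIP = Vt/C + R·V̇ + PEEP (constant-flow equation of motion).
Only the elastic term changes: ΔPIP = ΔVt / C = (430 − 510) / 56.0 = -1.429 cmH2O.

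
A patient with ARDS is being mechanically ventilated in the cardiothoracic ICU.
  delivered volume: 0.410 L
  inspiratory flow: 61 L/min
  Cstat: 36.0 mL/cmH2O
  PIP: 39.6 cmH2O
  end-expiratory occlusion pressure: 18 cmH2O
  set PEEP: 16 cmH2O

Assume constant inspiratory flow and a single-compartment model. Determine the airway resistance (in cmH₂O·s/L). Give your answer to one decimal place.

Flow: 61 L/min ÷ 60 = 1.0167 L/s.
Total PEEP = 18 cmH2O (set 16 + intrinsic 2); this is the baseline alveolar pressure.
Equation of motion (constant flow): PIP = Vt/C + R·V̇ + PEEP.
R·V̇ = PIP − Vt/C − PEEP = 39.6 − 410/36.0 − 18 = 39.6 − 11.389 − 18 = 10.211 cmH2O.
R = 10.211 / 1.0167 = 10.043 cmH2O·s/L.

10.0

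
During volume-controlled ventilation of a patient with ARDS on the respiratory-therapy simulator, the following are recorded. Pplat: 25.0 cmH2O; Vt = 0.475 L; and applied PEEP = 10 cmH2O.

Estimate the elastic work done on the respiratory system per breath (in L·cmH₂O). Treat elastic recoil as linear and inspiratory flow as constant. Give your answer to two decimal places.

Elastic work ≈ ½ × (Pplat − PEEP) × Vt = 0.5 × (25.0 − 10) × 0.475 L = 0.5 × 15.0 × 0.475 = 3.563 L·cmH2O.

3.56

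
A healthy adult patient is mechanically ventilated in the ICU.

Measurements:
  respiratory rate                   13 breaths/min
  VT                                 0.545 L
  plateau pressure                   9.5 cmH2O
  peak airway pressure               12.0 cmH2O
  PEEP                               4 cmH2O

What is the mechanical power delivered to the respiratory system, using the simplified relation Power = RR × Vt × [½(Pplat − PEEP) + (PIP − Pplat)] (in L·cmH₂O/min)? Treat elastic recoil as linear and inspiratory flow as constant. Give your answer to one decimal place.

Per-breath work = Vt × [½(Pplat−PEEP) + (PIP−Pplat)] = 0.545 × [0.5×5.5 + 2.5] = 0.545 × 5.25 = 2.861 L·cmH2O.
Power = 13 × 2.861 = 37.193 L·cmH2O/min.

37.2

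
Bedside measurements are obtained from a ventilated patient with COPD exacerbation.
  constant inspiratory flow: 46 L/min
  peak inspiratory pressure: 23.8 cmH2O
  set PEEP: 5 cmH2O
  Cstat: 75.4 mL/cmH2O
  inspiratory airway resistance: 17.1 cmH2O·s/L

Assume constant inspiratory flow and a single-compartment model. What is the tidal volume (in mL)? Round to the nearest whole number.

429

Flow: 46 L/min ÷ 60 = 0.7667 L/s.
Equation of motion (constant flow): PIP = Vt/C + R·V̇ + PEEP.
Vt/C = PIP − R·V̇ − PEEP = 23.8 − 13.111 − 5 = 5.689 cmH2O.
Vt = C × 5.689 = 75.4 × 5.689 = 428.95 mL.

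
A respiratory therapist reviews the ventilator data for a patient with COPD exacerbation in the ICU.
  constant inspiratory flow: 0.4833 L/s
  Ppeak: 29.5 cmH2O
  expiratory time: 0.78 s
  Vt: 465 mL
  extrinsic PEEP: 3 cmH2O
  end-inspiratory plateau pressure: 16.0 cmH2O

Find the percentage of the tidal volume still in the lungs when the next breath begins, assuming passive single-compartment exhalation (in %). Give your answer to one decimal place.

R = (PIP − Pplat)/V̇ = (29.5 − 16.0) / 0.4833 = 13.5/0.4833 = 27.933 cmH2O·s/L.
C = Vt/(Pplat − PEEP) = 465.0 / (16.0 − 3) = 465.0/13.0 = 35.769 mL/cmH2O.
τ = R × C = 27.933 × 0.03577 L/cmH2O = 0.9992 s.
Fraction remaining at end-expiration = e^(−Te/τ) = e^(−0.78/0.9992) = 0.4581 → 45.81%.

45.8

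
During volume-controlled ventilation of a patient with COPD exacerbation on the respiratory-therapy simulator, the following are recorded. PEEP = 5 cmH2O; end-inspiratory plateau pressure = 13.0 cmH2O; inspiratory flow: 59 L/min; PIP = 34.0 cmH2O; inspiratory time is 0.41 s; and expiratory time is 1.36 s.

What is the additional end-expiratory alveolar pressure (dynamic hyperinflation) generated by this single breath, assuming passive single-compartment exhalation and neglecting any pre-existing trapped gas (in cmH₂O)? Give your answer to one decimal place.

Flow: 59 L/min ÷ 60 = 0.9833 L/s.
Vt = flow × Ti = 0.9833 L/s × 0.41 s × 1000 mL/L = 403.15 mL.
R = (PIP − Pplat)/V̇ = (34.0 − 13.0) / 0.9833 = 21.0/0.9833 = 21.357 cmH2O·s/L.
C = Vt/(Pplat − PEEP) = 403.15 / (13.0 − 5) = 403.15/8.0 = 50.394 mL/cmH2O.
τ = R × C = 21.357 × 0.05039 L/cmH2O = 1.076 s.
Fraction remaining = e^(−Te/τ) = e^(−1.36/1.076) = 0.2825; trapped volume = 403.15 × 0.2825 = 113.89 mL.
Additional alveolar pressure from trapping ≈ V_trapped / C = 113.89 / 50.394 = 2.26 cmH2O.

2.3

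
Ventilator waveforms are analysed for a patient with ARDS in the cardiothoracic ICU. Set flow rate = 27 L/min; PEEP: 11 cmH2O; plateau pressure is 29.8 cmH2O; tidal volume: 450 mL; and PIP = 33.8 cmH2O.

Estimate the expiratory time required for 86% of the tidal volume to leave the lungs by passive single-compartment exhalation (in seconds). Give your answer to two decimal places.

0.42

Flow: 27 L/min ÷ 60 = 0.45 L/s.
R = (PIP − Pplat)/V̇ = (33.8 − 29.8) / 0.45 = 4.0/0.45 = 8.889 cmH2O·s/L.
C = Vt/(Pplat − PEEP) = 450.0 / (29.8 − 11) = 450.0/18.8 = 23.936 mL/cmH2O.
τ = R × C = 8.889 × 0.02394 L/cmH2O = 0.2128 s.
t = −τ·ln(1 − 0.86) = −0.2128·ln(0.14) = 0.4184 s.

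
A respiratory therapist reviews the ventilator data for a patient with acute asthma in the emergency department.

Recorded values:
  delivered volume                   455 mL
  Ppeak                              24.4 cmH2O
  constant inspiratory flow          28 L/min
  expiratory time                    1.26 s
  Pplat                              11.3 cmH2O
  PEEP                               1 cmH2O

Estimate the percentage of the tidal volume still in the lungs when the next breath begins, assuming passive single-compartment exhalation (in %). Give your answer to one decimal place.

Flow: 28 L/min ÷ 60 = 0.4667 L/s.
R = (PIP − Pplat)/V̇ = (24.4 − 11.3) / 0.4667 = 13.1/0.4667 = 28.069 cmH2O·s/L.
C = Vt/(Pplat − PEEP) = 455.0 / (11.3 − 1) = 455.0/10.3 = 44.175 mL/cmH2O.
τ = R × C = 28.069 × 0.04418 L/cmH2O = 1.24 s.
Fraction remaining at end-expiration = e^(−Te/τ) = e^(−1.26/1.24) = 0.362 → 36.2%.

36.2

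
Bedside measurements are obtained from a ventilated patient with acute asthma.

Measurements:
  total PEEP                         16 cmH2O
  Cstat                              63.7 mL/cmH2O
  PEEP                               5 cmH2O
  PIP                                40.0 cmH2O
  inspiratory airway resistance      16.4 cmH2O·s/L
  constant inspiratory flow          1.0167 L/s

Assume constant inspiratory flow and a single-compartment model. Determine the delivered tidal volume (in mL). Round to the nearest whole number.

467

Total PEEP = 16 cmH2O (set 5 + intrinsic 11); this is the baseline alveolar pressure.
Equation of motion (constant flow): PIP = Vt/C + R·V̇ + PEEP.
Vt/C = PIP − R·V̇ − PEEP = 40.0 − 16.674 − 16 = 7.326 cmH2O.
Vt = C × 7.326 = 63.7 × 7.326 = 466.67 mL.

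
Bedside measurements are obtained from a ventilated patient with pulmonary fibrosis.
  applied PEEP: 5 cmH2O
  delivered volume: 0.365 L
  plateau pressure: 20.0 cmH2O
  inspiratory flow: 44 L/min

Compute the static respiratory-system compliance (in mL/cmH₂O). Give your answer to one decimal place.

24.3

Cstat = Vt / (Pplat − PEEP) = 365 / (20.0 − 5) = 365 / 15.0 = 24.333 mL/cmH2O.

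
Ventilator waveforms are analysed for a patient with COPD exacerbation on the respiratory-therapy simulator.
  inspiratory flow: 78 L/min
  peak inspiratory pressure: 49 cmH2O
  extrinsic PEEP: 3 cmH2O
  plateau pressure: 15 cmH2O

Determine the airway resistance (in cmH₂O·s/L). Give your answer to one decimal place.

26.2

Flow: 78 L/min ÷ 60 = 1.3 L/s.
Raw = (PIP − Pplat) / flow = (49 − 15) / 1.3 = 34.0 / 1.3 = 26.154 cmH2O·s/L.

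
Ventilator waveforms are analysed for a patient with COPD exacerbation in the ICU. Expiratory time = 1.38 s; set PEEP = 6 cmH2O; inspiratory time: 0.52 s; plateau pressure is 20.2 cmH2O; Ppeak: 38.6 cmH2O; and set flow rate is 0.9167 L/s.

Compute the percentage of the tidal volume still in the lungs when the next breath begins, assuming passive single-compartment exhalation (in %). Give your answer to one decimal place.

12.9

Vt = flow × Ti = 0.9167 L/s × 0.52 s × 1000 mL/L = 476.68 mL.
R = (PIP − Pplat)/V̇ = (38.6 − 20.2) / 0.9167 = 18.4/0.9167 = 20.072 cmH2O·s/L.
C = Vt/(Pplat − PEEP) = 476.68 / (20.2 − 6) = 476.68/14.2 = 33.569 mL/cmH2O.
τ = R × C = 20.072 × 0.03357 L/cmH2O = 0.6738 s.
Fraction remaining at end-expiration = e^(−Te/τ) = e^(−1.38/0.6738) = 0.129 → 12.9%.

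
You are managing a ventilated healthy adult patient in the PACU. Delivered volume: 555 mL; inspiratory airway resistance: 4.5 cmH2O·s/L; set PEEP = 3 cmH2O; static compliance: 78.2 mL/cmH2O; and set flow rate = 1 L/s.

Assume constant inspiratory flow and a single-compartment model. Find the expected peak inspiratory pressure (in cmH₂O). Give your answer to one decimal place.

14.6

Equation of motion (constant flow): PIP = Vt/C + R·V̇ + PEEP.
PIP = 555/78.2 + 4.5×1 + 3 = 7.097 + 4.5 + 3 = 14.597 cmH2O.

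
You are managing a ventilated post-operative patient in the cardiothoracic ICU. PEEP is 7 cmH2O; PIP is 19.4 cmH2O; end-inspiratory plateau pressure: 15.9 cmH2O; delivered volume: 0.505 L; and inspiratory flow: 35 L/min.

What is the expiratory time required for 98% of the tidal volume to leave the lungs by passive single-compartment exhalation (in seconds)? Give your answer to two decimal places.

1.33

Flow: 35 L/min ÷ 60 = 0.5833 L/s.
R = (PIP − Pplat)/V̇ = (19.4 − 15.9) / 0.5833 = 3.5/0.5833 = 6.0 cmH2O·s/L.
C = Vt/(Pplat − PEEP) = 505.0 / (15.9 − 7) = 505.0/8.9 = 56.742 mL/cmH2O.
τ = R × C = 6.0 × 0.05674 L/cmH2O = 0.3404 s.
t = −τ·ln(1 − 0.98) = −0.3404·ln(0.02) = 1.332 s.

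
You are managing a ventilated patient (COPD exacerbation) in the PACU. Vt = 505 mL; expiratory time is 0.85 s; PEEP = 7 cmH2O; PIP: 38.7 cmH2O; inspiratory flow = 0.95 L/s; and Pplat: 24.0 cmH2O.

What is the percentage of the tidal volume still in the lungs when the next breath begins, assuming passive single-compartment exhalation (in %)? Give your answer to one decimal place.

R = (PIP − Pplat)/V̇ = (38.7 − 24.0) / 0.95 = 14.7/0.95 = 15.474 cmH2O·s/L.
C = Vt/(Pplat − PEEP) = 505.0 / (24.0 − 7) = 505.0/17.0 = 29.706 mL/cmH2O.
τ = R × C = 15.474 × 0.02971 L/cmH2O = 0.4597 s.
Fraction remaining at end-expiration = e^(−Te/τ) = e^(−0.85/0.4597) = 0.1574 → 15.74%.

15.7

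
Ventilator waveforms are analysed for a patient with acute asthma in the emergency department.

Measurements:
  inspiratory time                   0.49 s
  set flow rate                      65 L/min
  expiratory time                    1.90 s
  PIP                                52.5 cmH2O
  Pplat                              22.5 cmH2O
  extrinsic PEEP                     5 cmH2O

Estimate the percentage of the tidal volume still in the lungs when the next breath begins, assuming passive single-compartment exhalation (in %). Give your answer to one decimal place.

Flow: 65 L/min ÷ 60 = 1.0833 L/s.
Vt = flow × Ti = 1.0833 L/s × 0.49 s × 1000 mL/L = 530.82 mL.
R = (PIP − Pplat)/V̇ = (52.5 − 22.5) / 1.0833 = 30.0/1.0833 = 27.693 cmH2O·s/L.
C = Vt/(Pplat − PEEP) = 530.82 / (22.5 − 5) = 530.82/17.5 = 30.333 mL/cmH2O.
τ = R × C = 27.693 × 0.03033 L/cmH2O = 0.8399 s.
Fraction remaining at end-expiration = e^(−Te/τ) = e^(−1.90/0.8399) = 0.1041 → 10.41%.

10.4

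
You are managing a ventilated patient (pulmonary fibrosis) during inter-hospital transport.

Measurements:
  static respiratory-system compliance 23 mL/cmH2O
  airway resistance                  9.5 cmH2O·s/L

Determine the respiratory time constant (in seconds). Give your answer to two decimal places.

τ = R × C = 9.5 × 23 mL/cmH2O = 9.5 × 0.023 L/cmH2O = 0.2185 s.

0.22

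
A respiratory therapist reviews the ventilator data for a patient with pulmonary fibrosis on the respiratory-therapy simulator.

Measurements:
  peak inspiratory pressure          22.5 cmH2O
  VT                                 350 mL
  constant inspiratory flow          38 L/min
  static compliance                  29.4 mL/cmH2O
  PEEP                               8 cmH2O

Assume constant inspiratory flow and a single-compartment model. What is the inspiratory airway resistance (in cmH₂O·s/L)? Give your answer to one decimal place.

Flow: 38 L/min ÷ 60 = 0.6333 L/s.
Equation of motion (constant flow): PIP = Vt/C + R·V̇ + PEEP.
R·V̇ = PIP − Vt/C − PEEP = 22.5 − 350/29.4 − 8 = 22.5 − 11.905 − 8 = 2.595 cmH2O.
R = 2.595 / 0.6333 = 4.098 cmH2O·s/L.

4.1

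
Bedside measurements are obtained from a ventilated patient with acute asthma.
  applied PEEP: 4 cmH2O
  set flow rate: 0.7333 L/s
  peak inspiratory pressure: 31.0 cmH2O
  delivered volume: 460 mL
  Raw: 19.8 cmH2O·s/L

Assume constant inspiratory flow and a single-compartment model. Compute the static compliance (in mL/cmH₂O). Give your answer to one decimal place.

36.9

Equation of motion (constant flow): PIP = Vt/C + R·V̇ + PEEP.
Vt/C = PIP − R·V̇ − PEEP = 31.0 − 19.8×0.7333 − 4 = 31.0 − 14.519 − 4 = 12.481 cmH2O.
C = Vt / 12.481 = 460 / 12.481 = 36.856 mL/cmH2O.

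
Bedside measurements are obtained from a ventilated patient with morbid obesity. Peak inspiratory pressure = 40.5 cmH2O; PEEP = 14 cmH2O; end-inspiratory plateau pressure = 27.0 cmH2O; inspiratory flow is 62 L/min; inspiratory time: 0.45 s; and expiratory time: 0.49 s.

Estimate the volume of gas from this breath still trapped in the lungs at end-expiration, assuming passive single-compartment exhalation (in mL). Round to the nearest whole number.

163

Flow: 62 L/min ÷ 60 = 1.0333 L/s.
Vt = flow × Ti = 1.0333 L/s × 0.45 s × 1000 mL/L = 464.99 mL.
R = (PIP − Pplat)/V̇ = (40.5 − 27.0) / 1.0333 = 13.5/1.0333 = 13.065 cmH2O·s/L.
C = Vt/(Pplat − PEEP) = 464.99 / (27.0 − 14) = 464.99/13.0 = 35.768 mL/cmH2O.
τ = R × C = 13.065 × 0.03577 L/cmH2O = 0.4673 s.
Fraction remaining = e^(−Te/τ) = e^(−0.49/0.4673) = 0.3504.
Trapped volume = 464.99 × 0.3504 = 162.93 mL.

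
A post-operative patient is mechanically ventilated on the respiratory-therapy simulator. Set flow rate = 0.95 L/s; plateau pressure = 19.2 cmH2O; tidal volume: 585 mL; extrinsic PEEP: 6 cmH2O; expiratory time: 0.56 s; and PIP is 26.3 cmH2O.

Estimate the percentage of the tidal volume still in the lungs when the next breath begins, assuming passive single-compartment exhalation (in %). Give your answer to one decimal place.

R = (PIP − Pplat)/V̇ = (26.3 − 19.2) / 0.95 = 7.1/0.95 = 7.474 cmH2O·s/L.
C = Vt/(Pplat − PEEP) = 585.0 / (19.2 − 6) = 585.0/13.2 = 44.318 mL/cmH2O.
τ = R × C = 7.474 × 0.04432 L/cmH2O = 0.3312 s.
Fraction remaining at end-expiration = e^(−Te/τ) = e^(−0.56/0.3312) = 0.1844 → 18.44%.

18.4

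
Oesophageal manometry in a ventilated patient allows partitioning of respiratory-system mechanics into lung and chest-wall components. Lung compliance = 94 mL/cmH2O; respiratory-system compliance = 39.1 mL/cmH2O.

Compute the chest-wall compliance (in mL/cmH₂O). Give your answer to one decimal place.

1/Ccw = 1/Crs − 1/CL.
1/Ccw = 1/39.1 − 1/94 = 0.01494.
Ccw = 66.934 mL/cmH2O.

66.9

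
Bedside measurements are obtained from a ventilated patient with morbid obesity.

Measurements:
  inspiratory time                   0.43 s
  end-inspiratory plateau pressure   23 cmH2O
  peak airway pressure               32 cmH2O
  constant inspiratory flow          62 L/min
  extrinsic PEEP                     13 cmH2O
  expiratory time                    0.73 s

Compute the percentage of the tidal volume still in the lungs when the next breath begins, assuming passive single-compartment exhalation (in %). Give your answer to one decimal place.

Flow: 62 L/min ÷ 60 = 1.0333 L/s.
Vt = flow × Ti = 1.0333 L/s × 0.43 s × 1000 mL/L = 444.32 mL.
R = (PIP − Pplat)/V̇ = (32 − 23) / 1.0333 = 9.0/1.0333 = 8.71 cmH2O·s/L.
C = Vt/(Pplat − PEEP) = 444.32 / (23 − 13) = 444.32/10.0 = 44.432 mL/cmH2O.
τ = R × C = 8.71 × 0.04443 L/cmH2O = 0.387 s.
Fraction remaining at end-expiration = e^(−Te/τ) = e^(−0.73/0.387) = 0.1516 → 15.16%.

15.2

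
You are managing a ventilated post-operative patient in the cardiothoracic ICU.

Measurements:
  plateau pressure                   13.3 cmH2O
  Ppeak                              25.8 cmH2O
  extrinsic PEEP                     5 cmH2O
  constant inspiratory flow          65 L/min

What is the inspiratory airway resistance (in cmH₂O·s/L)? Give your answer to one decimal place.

11.5

Flow: 65 L/min ÷ 60 = 1.0833 L/s.
Raw = (PIP − Pplat) / flow = (25.8 − 13.3) / 1.0833 = 12.5 / 1.0833 = 11.539 cmH2O·s/L.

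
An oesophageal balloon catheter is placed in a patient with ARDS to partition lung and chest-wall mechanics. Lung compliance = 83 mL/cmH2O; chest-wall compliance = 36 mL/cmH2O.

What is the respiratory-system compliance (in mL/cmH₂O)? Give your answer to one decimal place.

Lung and chest wall are elastances in series: 1/Crs = 1/CL + 1/Ccw.
1/Crs = 1/83 + 1/36 = 0.03983.
Crs = 25.107 mL/cmH2O.

25.1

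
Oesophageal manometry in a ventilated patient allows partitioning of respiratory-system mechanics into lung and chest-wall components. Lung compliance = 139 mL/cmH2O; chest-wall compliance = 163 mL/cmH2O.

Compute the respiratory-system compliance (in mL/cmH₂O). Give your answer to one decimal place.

75.0

Lung and chest wall are elastances in series: 1/Crs = 1/CL + 1/Ccw.
1/Crs = 1/139 + 1/163 = 0.01333.
Crs = 75.019 mL/cmH2O.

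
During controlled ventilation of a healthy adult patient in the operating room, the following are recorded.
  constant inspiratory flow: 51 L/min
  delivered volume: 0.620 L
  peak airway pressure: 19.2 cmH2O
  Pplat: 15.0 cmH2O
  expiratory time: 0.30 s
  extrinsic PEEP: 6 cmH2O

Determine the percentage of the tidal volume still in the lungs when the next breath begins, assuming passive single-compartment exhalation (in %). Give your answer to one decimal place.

41.4

Flow: 51 L/min ÷ 60 = 0.85 L/s.
R = (PIP − Pplat)/V̇ = (19.2 − 15.0) / 0.85 = 4.2/0.85 = 4.941 cmH2O·s/L.
C = Vt/(Pplat − PEEP) = 620.0 / (15.0 − 6) = 620.0/9.0 = 68.889 mL/cmH2O.
τ = R × C = 4.941 × 0.06889 L/cmH2O = 0.3404 s.
Fraction remaining at end-expiration = e^(−Te/τ) = e^(−0.30/0.3404) = 0.4142 → 41.42%.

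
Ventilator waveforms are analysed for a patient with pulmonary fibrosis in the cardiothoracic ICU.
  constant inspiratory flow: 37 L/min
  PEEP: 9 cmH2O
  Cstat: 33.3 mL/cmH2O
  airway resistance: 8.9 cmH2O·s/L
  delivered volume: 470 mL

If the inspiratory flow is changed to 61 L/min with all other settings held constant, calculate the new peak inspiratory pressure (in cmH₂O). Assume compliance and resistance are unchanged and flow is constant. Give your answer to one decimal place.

32.2

Flow: 37 L/min ÷ 60 = 0.6167 L/s.
New flow: 61 L/min ÷ 60 = 1.0167 L/s.
PIP = Vt/C + R·V̇ + PEEP (constant-flow equation of motion).
Only the resistive term changes: ΔPIP = R × ΔV̇ = 8.9 × (1.0167 − 0.6167) = 8.9 × 0.4 = 3.56 cmH2O.
Original PIP = 470/33.3 + 8.9×0.6167 + 9 = 28.603 cmH2O; new PIP = 28.603 + (3.56) = 32.163 cmH2O.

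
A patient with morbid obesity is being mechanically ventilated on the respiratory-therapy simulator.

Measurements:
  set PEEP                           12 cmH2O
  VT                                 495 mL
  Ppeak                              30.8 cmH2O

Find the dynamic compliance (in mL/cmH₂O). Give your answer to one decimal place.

26.3

Dynamic compliance = Vt / (PIP − PEEP) = 495 / (30.8 − 12) = 495 / 18.8 = 26.33 mL/cmH2O.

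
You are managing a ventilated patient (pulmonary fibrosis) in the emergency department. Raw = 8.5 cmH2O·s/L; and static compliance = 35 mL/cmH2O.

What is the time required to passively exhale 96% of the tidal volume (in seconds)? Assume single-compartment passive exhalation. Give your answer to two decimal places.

0.96

τ = R × C = 8.5 × 35 mL/cmH2O = 8.5 × 0.035 L/cmH2O = 0.2975 s.
Exhaled fraction f = 1 − e^(−t/τ) → t = −τ·ln(1 − f) = −0.2975·ln(0.04) = 0.9576 s.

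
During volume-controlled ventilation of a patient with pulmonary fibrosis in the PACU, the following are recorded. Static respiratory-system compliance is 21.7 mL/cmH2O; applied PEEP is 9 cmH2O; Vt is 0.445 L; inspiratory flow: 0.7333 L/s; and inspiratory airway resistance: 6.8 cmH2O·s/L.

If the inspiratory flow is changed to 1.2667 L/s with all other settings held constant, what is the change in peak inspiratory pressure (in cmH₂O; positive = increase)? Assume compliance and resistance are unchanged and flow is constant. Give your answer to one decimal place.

PIP = Vt/C + R·V̇ + PEEP (constant-flow equation of motion).
Only the resistive term changes: ΔPIP = R × ΔV̇ = 6.8 × (1.2667 − 0.7333) = 6.8 × 0.5334 = 3.627 cmH2O.

3.6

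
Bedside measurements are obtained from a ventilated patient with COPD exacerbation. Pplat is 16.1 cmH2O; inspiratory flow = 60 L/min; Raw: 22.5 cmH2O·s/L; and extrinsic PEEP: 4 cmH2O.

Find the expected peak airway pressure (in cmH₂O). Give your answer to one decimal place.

Flow: 60 L/min ÷ 60 = 1 L/s.
PIP = Pplat + Raw × flow = 16.1 + 22.5 × 1 = 16.1 + 22.5 = 38.6 cmH2O.

38.6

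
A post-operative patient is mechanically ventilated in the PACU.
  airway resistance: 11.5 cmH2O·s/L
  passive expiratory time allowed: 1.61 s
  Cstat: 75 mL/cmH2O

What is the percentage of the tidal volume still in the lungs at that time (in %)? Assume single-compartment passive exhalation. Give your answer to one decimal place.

15.5

τ = R × C = 11.5 × 75 mL/cmH2O = 11.5 × 0.075 L/cmH2O = 0.8625 s.
Passive exhalation: V(t)/V₀ = e^(−t/τ) = e^(−1.61/0.8625) = 0.1546.
Fraction remaining = 0.1546 → 15.46%.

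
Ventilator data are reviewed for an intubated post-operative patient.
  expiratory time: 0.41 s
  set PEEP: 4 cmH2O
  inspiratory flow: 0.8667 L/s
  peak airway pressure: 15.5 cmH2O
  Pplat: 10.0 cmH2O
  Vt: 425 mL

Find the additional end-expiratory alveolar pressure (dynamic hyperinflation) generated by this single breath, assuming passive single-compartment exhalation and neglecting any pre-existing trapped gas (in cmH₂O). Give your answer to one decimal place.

R = (PIP − Pplat)/V̇ = (15.5 − 10.0) / 0.8667 = 5.5/0.8667 = 6.346 cmH2O·s/L.
C = Vt/(Pplat − PEEP) = 425.0 / (10.0 − 4) = 425.0/6.0 = 70.833 mL/cmH2O.
τ = R × C = 6.346 × 0.07083 L/cmH2O = 0.4495 s.
Fraction remaining = e^(−Te/τ) = e^(−0.41/0.4495) = 0.4017; trapped volume = 425.0 × 0.4017 = 170.72 mL.
Additional alveolar pressure from trapping ≈ V_trapped / C = 170.72 / 70.833 = 2.41 cmH2O.

2.4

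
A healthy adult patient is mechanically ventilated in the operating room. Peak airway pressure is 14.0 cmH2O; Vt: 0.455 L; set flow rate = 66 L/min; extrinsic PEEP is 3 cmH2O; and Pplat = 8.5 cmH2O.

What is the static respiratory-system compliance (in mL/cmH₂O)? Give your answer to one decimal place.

82.7

Cstat = Vt / (Pplat − PEEP) = 455 / (8.5 − 3) = 455 / 5.5 = 82.727 mL/cmH2O.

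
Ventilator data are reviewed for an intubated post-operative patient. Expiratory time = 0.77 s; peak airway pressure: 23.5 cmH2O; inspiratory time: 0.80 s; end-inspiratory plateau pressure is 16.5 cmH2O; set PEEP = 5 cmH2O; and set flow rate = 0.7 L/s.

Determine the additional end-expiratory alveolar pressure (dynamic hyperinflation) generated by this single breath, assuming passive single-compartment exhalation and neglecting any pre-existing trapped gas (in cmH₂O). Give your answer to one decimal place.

Vt = flow × Ti = 0.7 L/s × 0.80 s × 1000 mL/L = 560.0 mL.
R = (PIP − Pplat)/V̇ = (23.5 − 16.5) / 0.7 = 7.0/0.7 = 10.0 cmH2O·s/L.
C = Vt/(Pplat − PEEP) = 560.0 / (16.5 − 5) = 560.0/11.5 = 48.696 mL/cmH2O.
τ = R × C = 10.0 × 0.0487 L/cmH2O = 0.487 s.
Fraction remaining = e^(−Te/τ) = e^(−0.77/0.487) = 0.2057; trapped volume = 560.0 × 0.2057 = 115.19 mL.
Additional alveolar pressure from trapping ≈ V_trapped / C = 115.19 / 48.696 = 2.365 cmH2O.

2.4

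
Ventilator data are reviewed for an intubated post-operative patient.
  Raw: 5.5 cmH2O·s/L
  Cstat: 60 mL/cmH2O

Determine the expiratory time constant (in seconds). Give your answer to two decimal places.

τ = R × C = 5.5 × 60 mL/cmH2O = 5.5 × 0.060 L/cmH2O = 0.33 s.

0.33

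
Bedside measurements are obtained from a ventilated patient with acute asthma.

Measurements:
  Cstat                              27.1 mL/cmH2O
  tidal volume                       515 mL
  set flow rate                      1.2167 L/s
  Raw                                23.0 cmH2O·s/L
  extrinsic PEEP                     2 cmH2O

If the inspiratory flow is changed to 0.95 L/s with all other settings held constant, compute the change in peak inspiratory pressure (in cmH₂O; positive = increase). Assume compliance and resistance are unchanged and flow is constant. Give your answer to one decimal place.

PIP = Vt/C + R·V̇ + PEEP (constant-flow equation of motion).
Only the resistive term changes: ΔPIP = R × ΔV̇ = 23.0 × (0.95 − 1.2167) = 23.0 × -0.2667 = -6.134 cmH2O.

-6.1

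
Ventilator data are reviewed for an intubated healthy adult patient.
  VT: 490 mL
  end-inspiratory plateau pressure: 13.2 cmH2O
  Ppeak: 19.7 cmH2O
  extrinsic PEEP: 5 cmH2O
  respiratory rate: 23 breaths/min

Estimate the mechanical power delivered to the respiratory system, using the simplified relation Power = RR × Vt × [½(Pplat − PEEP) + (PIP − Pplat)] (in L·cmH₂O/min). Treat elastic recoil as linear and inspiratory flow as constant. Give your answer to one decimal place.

Per-breath work = Vt × [½(Pplat−PEEP) + (PIP−Pplat)] = 0.490 × [0.5×8.2 + 6.5] = 0.490 × 10.6 = 5.194 L·cmH2O.
Power = 23 × 5.194 = 119.46 L·cmH2O/min.

119.5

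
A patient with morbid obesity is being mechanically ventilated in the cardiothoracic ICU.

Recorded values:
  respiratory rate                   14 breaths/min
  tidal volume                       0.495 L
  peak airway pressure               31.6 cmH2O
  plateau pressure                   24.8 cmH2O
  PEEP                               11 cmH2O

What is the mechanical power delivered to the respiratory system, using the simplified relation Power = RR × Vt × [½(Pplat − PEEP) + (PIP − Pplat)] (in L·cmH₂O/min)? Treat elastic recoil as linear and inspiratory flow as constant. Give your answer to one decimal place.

94.9

Per-breath work = Vt × [½(Pplat−PEEP) + (PIP−Pplat)] = 0.495 × [0.5×13.8 + 6.8] = 0.495 × 13.7 = 6.782 L·cmH2O.
Power = 14 × 6.782 = 94.948 L·cmH2O/min.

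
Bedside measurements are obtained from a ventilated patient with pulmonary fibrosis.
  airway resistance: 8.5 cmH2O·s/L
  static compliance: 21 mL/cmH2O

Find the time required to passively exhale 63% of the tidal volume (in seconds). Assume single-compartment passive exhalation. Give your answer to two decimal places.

0.18

τ = R × C = 8.5 × 21 mL/cmH2O = 8.5 × 0.021 L/cmH2O = 0.1785 s.
Exhaled fraction f = 1 − e^(−t/τ) → t = −τ·ln(1 − f) = −0.1785·ln(0.37) = 0.1775 s.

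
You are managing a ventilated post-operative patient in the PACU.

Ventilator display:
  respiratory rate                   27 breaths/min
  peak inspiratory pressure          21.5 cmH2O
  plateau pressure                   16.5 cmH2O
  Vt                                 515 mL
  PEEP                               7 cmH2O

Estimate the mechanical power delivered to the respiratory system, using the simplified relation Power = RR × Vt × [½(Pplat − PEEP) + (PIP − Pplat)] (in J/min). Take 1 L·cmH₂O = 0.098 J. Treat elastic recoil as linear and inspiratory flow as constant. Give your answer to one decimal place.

Per-breath work = Vt × [½(Pplat−PEEP) + (PIP−Pplat)] = 0.515 × [0.5×9.5 + 5.0] = 0.515 × 9.75 = 5.021 L·cmH2O.
Power = 27 × 5.021 = 135.57 L·cmH2O/min.
× 0.098 J/(L·cmH2O) → 13.286 J/min.

13.3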